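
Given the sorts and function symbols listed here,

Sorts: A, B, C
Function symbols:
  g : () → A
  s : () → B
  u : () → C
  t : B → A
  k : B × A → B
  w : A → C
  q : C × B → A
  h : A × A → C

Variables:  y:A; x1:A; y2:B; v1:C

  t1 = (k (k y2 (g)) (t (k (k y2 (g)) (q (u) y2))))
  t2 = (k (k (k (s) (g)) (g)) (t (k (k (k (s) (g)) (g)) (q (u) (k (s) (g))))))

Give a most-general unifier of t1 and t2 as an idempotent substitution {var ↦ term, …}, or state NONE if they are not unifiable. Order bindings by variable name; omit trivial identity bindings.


{y2 ↦ (k (s) (g))}


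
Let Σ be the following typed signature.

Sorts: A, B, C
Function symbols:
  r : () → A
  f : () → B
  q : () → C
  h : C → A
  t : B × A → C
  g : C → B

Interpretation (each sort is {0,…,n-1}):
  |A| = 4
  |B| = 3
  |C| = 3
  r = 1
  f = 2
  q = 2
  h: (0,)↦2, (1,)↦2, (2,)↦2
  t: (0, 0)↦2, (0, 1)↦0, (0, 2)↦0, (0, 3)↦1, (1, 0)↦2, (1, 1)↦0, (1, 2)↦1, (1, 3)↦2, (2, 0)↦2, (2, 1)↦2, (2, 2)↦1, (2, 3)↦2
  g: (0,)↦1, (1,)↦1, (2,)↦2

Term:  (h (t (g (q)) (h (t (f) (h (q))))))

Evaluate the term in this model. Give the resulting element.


value = 2

  q = 2
  (g (q)) = g(2,) = 2
  f = 2
  q = 2
  (h (q)) = h(2,) = 2
  (t (f) (h (q))) = t(2, 2) = 1
  (h (t (f) (h (q)))) = h(1,) = 2
  (t (g (q)) (h (t (f) (h (q))))) = t(2, 2) = 1
  (h (t (g (q)) (h (t (f) (h (q)))))) = h(1,) = 2


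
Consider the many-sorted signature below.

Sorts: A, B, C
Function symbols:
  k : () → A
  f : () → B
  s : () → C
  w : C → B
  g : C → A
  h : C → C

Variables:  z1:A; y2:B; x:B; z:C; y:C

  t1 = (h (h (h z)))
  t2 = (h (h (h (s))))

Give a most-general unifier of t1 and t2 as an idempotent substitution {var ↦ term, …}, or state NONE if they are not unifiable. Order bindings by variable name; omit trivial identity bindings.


{z ↦ (s)}


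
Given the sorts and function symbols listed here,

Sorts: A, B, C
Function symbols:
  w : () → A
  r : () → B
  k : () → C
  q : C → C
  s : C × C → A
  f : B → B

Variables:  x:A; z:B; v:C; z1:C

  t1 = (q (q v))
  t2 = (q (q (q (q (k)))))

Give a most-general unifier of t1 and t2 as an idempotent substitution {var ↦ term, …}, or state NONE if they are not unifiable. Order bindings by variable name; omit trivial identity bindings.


{v ↦ (q (q (k)))}


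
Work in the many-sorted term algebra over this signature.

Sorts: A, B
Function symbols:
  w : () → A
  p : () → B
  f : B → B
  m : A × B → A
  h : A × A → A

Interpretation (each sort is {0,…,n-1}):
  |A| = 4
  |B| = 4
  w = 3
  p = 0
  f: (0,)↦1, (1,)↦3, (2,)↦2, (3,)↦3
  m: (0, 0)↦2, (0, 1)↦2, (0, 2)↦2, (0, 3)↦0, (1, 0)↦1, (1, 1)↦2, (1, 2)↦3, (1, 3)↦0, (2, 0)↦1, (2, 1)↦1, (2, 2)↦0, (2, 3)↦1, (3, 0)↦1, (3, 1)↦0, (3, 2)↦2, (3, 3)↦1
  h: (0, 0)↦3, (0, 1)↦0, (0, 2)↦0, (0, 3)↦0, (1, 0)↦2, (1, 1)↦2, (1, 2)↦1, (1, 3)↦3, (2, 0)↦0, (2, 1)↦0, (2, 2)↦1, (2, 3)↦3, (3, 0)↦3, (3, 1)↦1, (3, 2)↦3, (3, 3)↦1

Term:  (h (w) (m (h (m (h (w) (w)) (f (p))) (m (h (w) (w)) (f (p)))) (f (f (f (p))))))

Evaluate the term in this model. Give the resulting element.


  w = 3
  w = 3
  w = 3
  (h (w) (w)) = h(3, 3) = 1
  p = 0
  (f (p)) = f(0,) = 1
  (m (h (w) (w)) (f (p))) = m(1, 1) = 2
  w = 3
  w = 3
  (h (w) (w)) = h(3, 3) = 1
  p = 0
  (f (p)) = f(0,) = 1
  (m (h (w) (w)) (f (p))) = m(1, 1) = 2
  (h (m (h (w) (w)) (f (p))) (m (h (w) (w)) (f (p)))) = h(2, 2) = 1
  p = 0
  (f (p)) = f(0,) = 1
  (f (f (p))) = f(1,) = 3
  (f (f (f (p)))) = f(3,) = 3
  (m (h (m (h (w) (w)) (f (p))) (m (h (w) (w)) (f (p)))) (f (f (f (p))))) = m(1, 3) = 0
  (h (w) (m (h (m (h (w) (w)) (f (p))) (m (h (w) (w)) (f (p)))) (f (f (f (p)))))) = h(3, 0) = 3

value = 3


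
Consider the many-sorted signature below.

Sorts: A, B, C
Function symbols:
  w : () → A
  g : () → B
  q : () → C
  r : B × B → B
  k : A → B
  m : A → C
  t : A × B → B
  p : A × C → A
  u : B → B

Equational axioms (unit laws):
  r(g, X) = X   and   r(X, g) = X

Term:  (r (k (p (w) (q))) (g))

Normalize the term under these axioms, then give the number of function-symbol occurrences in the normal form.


size = 4

1. (r (k (p (w) (q))) (g))  →  (k (p (w) (q)))
normal form: (k (p (w) (q)))


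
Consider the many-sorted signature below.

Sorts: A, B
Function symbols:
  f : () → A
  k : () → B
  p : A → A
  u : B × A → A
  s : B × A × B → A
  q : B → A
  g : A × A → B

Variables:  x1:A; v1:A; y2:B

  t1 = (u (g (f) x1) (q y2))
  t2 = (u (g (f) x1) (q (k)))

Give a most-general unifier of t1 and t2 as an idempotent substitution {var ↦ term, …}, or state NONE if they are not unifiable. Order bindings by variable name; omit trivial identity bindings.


{y2 ↦ (k)}


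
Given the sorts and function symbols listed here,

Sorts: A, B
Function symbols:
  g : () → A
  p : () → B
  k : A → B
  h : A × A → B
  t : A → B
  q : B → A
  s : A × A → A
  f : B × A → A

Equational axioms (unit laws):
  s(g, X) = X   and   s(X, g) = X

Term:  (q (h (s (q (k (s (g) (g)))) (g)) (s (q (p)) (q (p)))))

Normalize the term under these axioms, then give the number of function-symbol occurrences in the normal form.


1. (q (h (s (q (k (s (g) (g)))) (g)) (s (q (p)) (q (p)))))  →  (q (h (q (k (s (g) (g)))) (s (q (p)) (q (p)))))
2. (q (h (q (k (s (g) (g)))) (s (q (p)) (q (p)))))  →  (q (h (q (k (g))) (s (q (p)) (q (p)))))
normal form: (q (h (q (k (g))) (s (q (p)) (q (p)))))

size = 10


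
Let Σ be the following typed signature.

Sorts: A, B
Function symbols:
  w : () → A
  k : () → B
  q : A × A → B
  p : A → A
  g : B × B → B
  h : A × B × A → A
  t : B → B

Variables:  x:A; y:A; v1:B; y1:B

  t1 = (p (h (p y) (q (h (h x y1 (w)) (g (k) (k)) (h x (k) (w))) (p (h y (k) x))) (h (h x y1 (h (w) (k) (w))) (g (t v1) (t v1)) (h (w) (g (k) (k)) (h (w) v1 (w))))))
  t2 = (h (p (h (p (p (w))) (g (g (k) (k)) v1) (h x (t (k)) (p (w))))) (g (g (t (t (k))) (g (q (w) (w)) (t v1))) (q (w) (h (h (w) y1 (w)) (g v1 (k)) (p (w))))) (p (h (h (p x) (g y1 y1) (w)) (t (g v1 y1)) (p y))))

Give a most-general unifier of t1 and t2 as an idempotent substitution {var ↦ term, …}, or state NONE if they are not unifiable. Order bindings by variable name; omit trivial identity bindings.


NONE (not unifiable)

head clash or occurs-check failure — not unifiable


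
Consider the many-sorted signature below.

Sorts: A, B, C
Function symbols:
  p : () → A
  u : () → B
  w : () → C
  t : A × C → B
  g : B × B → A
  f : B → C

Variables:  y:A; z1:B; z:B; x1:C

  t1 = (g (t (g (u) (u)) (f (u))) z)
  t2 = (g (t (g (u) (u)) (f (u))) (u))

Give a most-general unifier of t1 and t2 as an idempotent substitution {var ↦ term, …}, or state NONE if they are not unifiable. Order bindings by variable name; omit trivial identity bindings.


{z ↦ (u)}


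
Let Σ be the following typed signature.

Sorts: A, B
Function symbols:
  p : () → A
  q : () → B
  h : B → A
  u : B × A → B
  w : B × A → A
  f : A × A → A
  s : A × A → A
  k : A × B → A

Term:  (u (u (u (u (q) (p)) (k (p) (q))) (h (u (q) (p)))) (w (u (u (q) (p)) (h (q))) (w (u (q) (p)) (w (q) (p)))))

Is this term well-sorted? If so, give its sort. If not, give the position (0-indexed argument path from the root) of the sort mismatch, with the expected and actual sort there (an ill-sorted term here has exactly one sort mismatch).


well-sorted; sort = B

        (q) : B
        (p) : A
      (u (q) (p)) : B
        (p) : A
        (q) : B
      (k (p) (q)) : A
    (u (u (q) (p)) (k (p) (q))) : B
        (q) : B
        (p) : A
      (u (q) (p)) : B
    (h (u (q) (p))) : A
  (u (u (u (q) (p)) (k (p) (q))) (h (u (q) (p)))) : B
        (q) : B
        (p) : A
      (u (q) (p)) : B
        (q) : B
      (h (q)) : A
    (u (u (q) (p)) (h (q))) : B
        (q) : B
        (p) : A
      (u (q) (p)) : B
        (q) : B
        (p) : A
      (w (q) (p)) : A
    (w (u (q) (p)) (w (q) (p))) : A
  (w (u (u (q) (p)) (h (q))) (w (u (q) (p)) (w (q) (p)))) : A
(u (u (u (u (q) (p)) (k (p) (q))) (h (u (q) (p)))) (w (u (u (q) (p)) (h (q))) (w (u (q) (p)) (w (q) (p))))) : B


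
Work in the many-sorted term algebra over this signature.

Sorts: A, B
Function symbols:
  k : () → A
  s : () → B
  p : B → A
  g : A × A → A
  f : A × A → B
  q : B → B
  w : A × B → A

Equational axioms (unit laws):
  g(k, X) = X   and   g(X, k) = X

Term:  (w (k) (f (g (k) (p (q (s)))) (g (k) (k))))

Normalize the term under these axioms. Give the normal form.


normal form = (w (k) (f (p (q (s))) (k)))

1. (w (k) (f (g (k) (p (q (s)))) (g (k) (k))))  →  (w (k) (f (p (q (s))) (g (k) (k))))
2. (w (k) (f (p (q (s))) (g (k) (k))))  →  (w (k) (f (p (q (s))) (k)))


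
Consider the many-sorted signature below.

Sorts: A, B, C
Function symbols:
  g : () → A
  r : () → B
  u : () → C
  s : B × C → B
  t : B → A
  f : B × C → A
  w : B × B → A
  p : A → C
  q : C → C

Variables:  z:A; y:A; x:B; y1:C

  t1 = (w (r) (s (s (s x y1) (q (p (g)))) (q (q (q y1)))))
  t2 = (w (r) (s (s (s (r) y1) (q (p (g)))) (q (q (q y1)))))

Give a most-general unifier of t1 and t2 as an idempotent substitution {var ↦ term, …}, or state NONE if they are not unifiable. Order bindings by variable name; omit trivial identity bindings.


{x ↦ (r)}


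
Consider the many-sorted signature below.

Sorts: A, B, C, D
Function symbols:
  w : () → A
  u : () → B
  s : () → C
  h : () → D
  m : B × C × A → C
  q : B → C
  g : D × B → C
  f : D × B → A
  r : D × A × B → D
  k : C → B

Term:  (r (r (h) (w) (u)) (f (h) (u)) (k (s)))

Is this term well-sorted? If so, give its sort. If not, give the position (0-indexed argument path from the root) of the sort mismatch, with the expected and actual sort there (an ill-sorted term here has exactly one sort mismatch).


    (h) : D
    (w) : A
    (u) : B
  (r (h) (w) (u)) : D
    (h) : D
    (u) : B
  (f (h) (u)) : A
    (s) : C
  (k (s)) : B
(r (r (h) (w) (u)) (f (h) (u)) (k (s))) : D

well-sorted; sort = D


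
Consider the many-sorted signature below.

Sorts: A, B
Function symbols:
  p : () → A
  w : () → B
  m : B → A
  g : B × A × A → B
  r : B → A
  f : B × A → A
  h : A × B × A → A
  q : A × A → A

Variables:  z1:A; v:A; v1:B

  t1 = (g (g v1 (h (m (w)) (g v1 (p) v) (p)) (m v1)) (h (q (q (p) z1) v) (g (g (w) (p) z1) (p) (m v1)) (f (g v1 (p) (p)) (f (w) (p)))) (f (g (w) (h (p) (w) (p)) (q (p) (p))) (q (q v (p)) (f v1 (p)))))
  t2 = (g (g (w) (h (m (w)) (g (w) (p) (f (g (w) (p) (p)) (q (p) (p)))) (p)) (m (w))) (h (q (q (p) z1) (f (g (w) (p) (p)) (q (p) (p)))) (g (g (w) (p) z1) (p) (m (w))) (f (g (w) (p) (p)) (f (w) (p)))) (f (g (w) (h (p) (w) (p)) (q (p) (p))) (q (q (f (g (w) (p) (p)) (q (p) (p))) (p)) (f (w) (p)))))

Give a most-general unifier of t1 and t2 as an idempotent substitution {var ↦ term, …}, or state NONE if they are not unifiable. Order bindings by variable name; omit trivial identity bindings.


{v ↦ (f (g (w) (p) (p)) (q (p) (p))), v1 ↦ (w)}


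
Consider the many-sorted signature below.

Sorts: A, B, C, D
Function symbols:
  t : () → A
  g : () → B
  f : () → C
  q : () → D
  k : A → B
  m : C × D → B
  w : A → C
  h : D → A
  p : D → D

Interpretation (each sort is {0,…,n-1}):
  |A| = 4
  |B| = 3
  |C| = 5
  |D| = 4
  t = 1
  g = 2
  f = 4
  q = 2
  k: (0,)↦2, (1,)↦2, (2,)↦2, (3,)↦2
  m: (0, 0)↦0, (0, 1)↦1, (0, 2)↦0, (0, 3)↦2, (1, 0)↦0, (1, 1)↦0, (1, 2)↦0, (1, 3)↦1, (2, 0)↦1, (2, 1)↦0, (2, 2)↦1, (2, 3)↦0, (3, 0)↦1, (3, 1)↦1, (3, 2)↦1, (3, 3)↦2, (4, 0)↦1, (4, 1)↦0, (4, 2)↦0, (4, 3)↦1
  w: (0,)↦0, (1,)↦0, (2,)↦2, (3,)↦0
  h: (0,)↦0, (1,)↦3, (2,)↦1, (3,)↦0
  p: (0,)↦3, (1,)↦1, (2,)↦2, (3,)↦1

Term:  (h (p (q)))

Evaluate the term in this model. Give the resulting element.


  q = 2
  (p (q)) = p(2,) = 2
  (h (p (q))) = h(2,) = 1

value = 1


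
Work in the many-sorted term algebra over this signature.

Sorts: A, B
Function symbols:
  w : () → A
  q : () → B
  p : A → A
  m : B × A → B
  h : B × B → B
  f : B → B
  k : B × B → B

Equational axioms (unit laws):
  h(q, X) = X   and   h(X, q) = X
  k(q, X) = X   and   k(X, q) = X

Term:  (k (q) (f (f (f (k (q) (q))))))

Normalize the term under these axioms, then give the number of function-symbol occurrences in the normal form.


size = 4

1. (k (q) (f (f (f (k (q) (q))))))  →  (f (f (f (k (q) (q)))))
2. (f (f (f (k (q) (q)))))  →  (f (f (f (q))))
normal form: (f (f (f (q))))


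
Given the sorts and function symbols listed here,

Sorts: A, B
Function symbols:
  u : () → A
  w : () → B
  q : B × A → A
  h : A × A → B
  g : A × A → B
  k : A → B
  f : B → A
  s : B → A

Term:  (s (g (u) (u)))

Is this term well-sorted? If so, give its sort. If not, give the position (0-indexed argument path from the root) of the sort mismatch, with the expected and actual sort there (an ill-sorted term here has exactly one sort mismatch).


    (u) : A
    (u) : A
  (g (u) (u)) : B
(s (g (u) (u))) : A

well-sorted; sort = A


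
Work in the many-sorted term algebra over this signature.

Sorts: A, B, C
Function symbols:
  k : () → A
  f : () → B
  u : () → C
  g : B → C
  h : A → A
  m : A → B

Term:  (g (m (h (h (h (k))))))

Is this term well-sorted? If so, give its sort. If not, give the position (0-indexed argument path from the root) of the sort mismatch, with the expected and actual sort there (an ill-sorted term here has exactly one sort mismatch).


          (k) : A
        (h (k)) : A
      (h (h (k))) : A
    (h (h (h (k)))) : A
  (m (h (h (h (k))))) : B
(g (m (h (h (h (k)))))) : C

well-sorted; sort = C


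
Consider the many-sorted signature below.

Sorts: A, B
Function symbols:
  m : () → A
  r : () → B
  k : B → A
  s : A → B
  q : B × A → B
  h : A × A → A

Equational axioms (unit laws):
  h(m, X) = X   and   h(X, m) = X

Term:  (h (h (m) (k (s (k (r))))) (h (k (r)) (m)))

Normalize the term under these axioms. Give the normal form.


1. (h (h (m) (k (s (k (r))))) (h (k (r)) (m)))  →  (h (k (s (k (r)))) (h (k (r)) (m)))
2. (h (k (s (k (r)))) (h (k (r)) (m)))  →  (h (k (s (k (r)))) (k (r)))

normal form = (h (k (s (k (r)))) (k (r)))


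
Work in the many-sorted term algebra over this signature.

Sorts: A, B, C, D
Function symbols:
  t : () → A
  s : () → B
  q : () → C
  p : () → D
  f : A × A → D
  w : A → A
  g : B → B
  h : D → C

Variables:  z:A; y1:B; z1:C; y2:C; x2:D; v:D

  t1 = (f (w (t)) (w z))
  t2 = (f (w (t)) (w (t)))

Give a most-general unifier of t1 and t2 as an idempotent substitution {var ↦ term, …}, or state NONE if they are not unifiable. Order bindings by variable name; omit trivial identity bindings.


{z ↦ (t)}


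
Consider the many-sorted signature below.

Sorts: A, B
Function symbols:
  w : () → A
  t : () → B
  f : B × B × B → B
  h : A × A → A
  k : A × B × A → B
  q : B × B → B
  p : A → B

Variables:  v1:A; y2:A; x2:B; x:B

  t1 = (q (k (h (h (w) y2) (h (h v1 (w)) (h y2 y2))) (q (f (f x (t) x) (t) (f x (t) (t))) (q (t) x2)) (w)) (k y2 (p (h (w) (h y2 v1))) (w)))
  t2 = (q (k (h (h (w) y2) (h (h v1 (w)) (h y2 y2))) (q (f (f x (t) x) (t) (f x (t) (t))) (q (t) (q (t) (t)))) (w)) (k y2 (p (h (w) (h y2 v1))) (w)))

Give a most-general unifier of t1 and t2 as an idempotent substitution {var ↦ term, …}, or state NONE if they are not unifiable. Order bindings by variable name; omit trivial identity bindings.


{x2 ↦ (q (t) (t))}


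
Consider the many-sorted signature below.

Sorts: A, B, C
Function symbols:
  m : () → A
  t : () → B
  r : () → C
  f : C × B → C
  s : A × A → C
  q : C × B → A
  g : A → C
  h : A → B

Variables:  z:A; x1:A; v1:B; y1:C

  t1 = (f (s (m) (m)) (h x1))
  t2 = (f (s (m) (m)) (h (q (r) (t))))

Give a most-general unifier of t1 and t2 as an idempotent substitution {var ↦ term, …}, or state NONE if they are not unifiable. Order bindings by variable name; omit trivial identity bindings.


{x1 ↦ (q (r) (t))}


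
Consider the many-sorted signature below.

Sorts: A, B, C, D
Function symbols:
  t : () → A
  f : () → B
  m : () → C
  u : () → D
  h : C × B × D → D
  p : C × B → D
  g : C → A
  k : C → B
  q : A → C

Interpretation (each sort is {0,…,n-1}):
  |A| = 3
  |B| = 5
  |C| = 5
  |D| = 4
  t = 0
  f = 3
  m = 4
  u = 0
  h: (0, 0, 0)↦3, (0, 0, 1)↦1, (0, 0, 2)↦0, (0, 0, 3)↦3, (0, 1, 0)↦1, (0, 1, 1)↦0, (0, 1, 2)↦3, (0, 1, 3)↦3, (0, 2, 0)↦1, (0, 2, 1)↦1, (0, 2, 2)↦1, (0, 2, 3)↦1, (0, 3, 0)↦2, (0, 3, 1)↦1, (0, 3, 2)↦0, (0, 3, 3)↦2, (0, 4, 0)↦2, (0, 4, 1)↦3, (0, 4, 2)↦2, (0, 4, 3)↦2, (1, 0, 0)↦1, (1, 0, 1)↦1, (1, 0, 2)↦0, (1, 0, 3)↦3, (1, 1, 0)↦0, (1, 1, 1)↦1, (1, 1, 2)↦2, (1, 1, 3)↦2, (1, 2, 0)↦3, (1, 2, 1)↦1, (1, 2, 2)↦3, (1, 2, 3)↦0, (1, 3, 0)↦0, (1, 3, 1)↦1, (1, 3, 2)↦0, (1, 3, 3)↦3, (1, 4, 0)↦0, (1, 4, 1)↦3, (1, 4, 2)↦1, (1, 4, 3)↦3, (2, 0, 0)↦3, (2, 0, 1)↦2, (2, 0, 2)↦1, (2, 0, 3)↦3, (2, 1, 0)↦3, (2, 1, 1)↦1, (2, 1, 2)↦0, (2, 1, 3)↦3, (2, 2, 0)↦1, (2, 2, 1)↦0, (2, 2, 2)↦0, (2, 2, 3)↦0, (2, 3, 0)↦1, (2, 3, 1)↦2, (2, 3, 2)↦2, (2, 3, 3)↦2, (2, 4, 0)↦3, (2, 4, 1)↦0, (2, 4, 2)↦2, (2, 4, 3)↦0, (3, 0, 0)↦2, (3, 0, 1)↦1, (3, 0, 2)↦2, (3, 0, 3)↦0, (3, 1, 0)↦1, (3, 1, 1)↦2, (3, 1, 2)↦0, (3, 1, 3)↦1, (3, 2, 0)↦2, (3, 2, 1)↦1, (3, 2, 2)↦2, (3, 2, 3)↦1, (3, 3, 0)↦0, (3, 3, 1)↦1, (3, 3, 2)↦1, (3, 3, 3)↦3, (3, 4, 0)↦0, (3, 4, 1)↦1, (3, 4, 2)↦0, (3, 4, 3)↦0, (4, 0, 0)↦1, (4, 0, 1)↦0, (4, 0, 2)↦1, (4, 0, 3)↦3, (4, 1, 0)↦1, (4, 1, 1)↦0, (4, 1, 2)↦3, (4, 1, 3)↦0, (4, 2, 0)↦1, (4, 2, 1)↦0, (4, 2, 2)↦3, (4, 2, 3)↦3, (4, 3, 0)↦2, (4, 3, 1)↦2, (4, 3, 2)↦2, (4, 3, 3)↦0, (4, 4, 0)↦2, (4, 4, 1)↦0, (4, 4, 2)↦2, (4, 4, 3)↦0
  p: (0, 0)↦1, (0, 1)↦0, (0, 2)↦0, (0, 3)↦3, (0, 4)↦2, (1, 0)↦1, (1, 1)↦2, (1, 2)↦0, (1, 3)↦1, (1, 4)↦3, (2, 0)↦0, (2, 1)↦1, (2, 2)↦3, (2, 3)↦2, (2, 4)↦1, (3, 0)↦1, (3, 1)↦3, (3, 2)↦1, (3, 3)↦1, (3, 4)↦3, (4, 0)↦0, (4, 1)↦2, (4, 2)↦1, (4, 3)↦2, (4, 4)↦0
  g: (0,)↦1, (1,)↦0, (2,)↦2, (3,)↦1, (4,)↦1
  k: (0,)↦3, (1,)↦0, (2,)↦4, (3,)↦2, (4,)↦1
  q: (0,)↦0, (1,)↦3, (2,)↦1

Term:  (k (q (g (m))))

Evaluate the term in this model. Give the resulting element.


  m = 4
  (g (m)) = g(4,) = 1
  (q (g (m))) = q(1,) = 3
  (k (q (g (m)))) = k(3,) = 2

value = 2


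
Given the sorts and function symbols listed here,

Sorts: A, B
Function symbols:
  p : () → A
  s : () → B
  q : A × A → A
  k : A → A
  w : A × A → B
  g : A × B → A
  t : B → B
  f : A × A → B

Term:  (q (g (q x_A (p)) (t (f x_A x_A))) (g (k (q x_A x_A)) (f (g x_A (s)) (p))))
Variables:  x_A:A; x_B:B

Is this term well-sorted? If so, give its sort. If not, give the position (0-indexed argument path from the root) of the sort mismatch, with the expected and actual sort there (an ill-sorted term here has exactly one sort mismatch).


well-sorted; sort = A

      x_A : A
      (p) : A
    (q x_A (p)) : A
        x_A : A
        x_A : A
      (f x_A x_A) : B
    (t (f x_A x_A)) : B
  (g (q x_A (p)) (t (f x_A x_A))) : A
        x_A : A
        x_A : A
      (q x_A x_A) : A
    (k (q x_A x_A)) : A
        x_A : A
        (s) : B
      (g x_A (s)) : A
      (p) : A
    (f (g x_A (s)) (p)) : B
  (g (k (q x_A x_A)) (f (g x_A (s)) (p))) : A
(q (g (q x_A (p)) (t (f x_A x_A))) (g (k (q x_A x_A)) (f (g x_A (s)) (p)))) : A


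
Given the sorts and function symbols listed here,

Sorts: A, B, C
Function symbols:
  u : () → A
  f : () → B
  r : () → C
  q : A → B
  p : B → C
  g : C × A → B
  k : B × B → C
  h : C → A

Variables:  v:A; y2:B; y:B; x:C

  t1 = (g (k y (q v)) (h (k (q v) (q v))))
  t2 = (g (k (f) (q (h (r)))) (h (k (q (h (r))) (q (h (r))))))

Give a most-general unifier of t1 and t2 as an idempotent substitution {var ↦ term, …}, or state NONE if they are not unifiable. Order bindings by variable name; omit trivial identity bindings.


{v ↦ (h (r)), y ↦ (f)}


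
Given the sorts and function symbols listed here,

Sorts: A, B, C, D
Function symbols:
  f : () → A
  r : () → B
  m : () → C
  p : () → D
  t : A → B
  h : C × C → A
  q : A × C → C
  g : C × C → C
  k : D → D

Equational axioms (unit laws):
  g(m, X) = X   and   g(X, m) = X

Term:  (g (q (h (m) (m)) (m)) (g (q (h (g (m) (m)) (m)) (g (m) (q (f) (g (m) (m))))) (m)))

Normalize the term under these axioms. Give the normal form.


normal form = (g (q (h (m) (m)) (m)) (q (h (m) (m)) (q (f) (m))))

1. (g (q (h (m) (m)) (m)) (g (q (h (g (m) (m)) (m)) (g (m) (q (f) (g (m) (m))))) (m)))  →  (g (q (h (m) (m)) (m)) (q (h (g (m) (m)) (m)) (g (m) (q (f) (g (m) (m))))))
2. (g (q (h (m) (m)) (m)) (q (h (g (m) (m)) (m)) (g (m) (q (f) (g (m) (m))))))  →  (g (q (h (m) (m)) (m)) (q (h (m) (m)) (g (m) (q (f) (g (m) (m))))))
3. (g (q (h (m) (m)) (m)) (q (h (m) (m)) (g (m) (q (f) (g (m) (m))))))  →  (g (q (h (m) (m)) (m)) (q (h (m) (m)) (q (f) (g (m) (m)))))
4. (g (q (h (m) (m)) (m)) (q (h (m) (m)) (q (f) (g (m) (m)))))  →  (g (q (h (m) (m)) (m)) (q (h (m) (m)) (q (f) (m))))


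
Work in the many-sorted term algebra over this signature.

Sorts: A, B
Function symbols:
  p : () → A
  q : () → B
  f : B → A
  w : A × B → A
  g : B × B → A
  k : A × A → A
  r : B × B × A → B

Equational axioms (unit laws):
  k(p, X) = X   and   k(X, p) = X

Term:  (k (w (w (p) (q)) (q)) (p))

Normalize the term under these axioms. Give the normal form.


normal form = (w (w (p) (q)) (q))

1. (k (w (w (p) (q)) (q)) (p))  →  (w (w (p) (q)) (q))


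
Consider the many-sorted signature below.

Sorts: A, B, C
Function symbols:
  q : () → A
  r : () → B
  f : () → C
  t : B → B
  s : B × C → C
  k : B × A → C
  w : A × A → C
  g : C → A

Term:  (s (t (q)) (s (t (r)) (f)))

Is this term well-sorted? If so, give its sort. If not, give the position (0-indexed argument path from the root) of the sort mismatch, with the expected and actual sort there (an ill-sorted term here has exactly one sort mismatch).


ill-sorted at position [0, 0]: expected B, got A

    (q) : A
  (t (q)) : ✗ arg 0 at [0, 0] has sort A, expected B
      (r) : B
    (t (r)) : B
    (f) : C
  (s (t (r)) (f)) : C


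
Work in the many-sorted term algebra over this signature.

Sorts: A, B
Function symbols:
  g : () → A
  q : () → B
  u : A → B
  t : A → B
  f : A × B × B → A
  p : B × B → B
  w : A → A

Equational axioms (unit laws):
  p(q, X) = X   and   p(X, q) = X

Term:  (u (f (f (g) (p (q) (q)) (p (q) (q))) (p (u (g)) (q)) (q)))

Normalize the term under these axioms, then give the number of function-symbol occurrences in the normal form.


1. (u (f (f (g) (p (q) (q)) (p (q) (q))) (p (u (g)) (q)) (q)))  →  (u (f (f (g) (q) (p (q) (q))) (p (u (g)) (q)) (q)))
2. (u (f (f (g) (q) (p (q) (q))) (p (u (g)) (q)) (q)))  →  (u (f (f (g) (q) (q)) (p (u (g)) (q)) (q)))
3. (u (f (f (g) (q) (q)) (p (u (g)) (q)) (q)))  →  (u (f (f (g) (q) (q)) (u (g)) (q)))
normal form: (u (f (f (g) (q) (q)) (u (g)) (q)))

size = 9


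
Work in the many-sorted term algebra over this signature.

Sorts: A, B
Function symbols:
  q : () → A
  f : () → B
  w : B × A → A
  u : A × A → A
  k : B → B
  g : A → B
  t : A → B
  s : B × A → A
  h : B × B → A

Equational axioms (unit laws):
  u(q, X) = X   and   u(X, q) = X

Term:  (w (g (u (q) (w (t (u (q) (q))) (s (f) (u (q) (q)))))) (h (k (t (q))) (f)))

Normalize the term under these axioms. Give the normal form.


normal form = (w (g (w (t (q)) (s (f) (q)))) (h (k (t (q))) (f)))

1. (w (g (u (q) (w (t (u (q) (q))) (s (f) (u (q) (q)))))) (h (k (t (q))) (f)))  →  (w (g (w (t (u (q) (q))) (s (f) (u (q) (q))))) (h (k (t (q))) (f)))
2. (w (g (w (t (u (q) (q))) (s (f) (u (q) (q))))) (h (k (t (q))) (f)))  →  (w (g (w (t (q)) (s (f) (u (q) (q))))) (h (k (t (q))) (f)))
3. (w (g (w (t (q)) (s (f) (u (q) (q))))) (h (k (t (q))) (f)))  →  (w (g (w (t (q)) (s (f) (q)))) (h (k (t (q))) (f)))


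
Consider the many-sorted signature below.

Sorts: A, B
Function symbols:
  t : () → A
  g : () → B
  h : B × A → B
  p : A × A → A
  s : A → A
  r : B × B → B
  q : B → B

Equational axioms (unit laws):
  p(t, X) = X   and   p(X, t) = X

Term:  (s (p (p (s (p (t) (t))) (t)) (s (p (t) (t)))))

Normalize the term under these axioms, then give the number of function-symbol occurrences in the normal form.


1. (s (p (p (s (p (t) (t))) (t)) (s (p (t) (t)))))  →  (s (p (s (p (t) (t))) (s (p (t) (t)))))
2. (s (p (s (p (t) (t))) (s (p (t) (t)))))  →  (s (p (s (t)) (s (p (t) (t)))))
3. (s (p (s (t)) (s (p (t) (t)))))  →  (s (p (s (t)) (s (t))))
normal form: (s (p (s (t)) (s (t))))

size = 6


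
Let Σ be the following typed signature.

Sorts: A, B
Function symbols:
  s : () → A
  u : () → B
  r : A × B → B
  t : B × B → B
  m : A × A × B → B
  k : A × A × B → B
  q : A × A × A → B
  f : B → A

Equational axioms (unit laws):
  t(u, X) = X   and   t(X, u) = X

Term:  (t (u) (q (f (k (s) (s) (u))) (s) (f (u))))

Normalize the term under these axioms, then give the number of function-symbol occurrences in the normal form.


1. (t (u) (q (f (k (s) (s) (u))) (s) (f (u))))  →  (q (f (k (s) (s) (u))) (s) (f (u)))
normal form: (q (f (k (s) (s) (u))) (s) (f (u)))

size = 9


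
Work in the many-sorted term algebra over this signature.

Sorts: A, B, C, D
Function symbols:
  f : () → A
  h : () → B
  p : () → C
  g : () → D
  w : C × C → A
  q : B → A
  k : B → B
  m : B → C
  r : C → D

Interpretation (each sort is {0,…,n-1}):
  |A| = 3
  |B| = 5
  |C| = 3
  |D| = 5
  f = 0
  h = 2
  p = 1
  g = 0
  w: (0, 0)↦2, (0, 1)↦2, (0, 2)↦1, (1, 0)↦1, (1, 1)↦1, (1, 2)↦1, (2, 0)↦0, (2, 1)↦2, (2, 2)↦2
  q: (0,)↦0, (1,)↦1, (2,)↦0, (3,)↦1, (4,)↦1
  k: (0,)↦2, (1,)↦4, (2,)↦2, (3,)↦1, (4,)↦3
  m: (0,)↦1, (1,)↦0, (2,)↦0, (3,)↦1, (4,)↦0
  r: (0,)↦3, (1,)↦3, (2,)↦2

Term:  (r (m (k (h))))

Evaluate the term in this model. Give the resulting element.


value = 3

  h = 2
  (k (h)) = k(2,) = 2
  (m (k (h))) = m(2,) = 0
  (r (m (k (h)))) = r(0,) = 3


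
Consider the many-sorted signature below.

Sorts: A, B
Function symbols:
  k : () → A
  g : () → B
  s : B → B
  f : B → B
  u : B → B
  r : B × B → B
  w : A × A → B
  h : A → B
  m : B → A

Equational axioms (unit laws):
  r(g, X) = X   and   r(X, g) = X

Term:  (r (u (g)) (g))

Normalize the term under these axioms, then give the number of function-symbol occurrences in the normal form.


1. (r (u (g)) (g))  →  (u (g))
normal form: (u (g))

size = 2


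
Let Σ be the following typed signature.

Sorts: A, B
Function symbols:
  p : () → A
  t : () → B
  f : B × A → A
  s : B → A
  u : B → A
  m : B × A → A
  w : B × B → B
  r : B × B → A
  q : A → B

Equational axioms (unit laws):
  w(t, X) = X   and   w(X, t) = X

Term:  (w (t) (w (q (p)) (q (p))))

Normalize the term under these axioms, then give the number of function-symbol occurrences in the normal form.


1. (w (t) (w (q (p)) (q (p))))  →  (w (q (p)) (q (p)))
normal form: (w (q (p)) (q (p)))

size = 5


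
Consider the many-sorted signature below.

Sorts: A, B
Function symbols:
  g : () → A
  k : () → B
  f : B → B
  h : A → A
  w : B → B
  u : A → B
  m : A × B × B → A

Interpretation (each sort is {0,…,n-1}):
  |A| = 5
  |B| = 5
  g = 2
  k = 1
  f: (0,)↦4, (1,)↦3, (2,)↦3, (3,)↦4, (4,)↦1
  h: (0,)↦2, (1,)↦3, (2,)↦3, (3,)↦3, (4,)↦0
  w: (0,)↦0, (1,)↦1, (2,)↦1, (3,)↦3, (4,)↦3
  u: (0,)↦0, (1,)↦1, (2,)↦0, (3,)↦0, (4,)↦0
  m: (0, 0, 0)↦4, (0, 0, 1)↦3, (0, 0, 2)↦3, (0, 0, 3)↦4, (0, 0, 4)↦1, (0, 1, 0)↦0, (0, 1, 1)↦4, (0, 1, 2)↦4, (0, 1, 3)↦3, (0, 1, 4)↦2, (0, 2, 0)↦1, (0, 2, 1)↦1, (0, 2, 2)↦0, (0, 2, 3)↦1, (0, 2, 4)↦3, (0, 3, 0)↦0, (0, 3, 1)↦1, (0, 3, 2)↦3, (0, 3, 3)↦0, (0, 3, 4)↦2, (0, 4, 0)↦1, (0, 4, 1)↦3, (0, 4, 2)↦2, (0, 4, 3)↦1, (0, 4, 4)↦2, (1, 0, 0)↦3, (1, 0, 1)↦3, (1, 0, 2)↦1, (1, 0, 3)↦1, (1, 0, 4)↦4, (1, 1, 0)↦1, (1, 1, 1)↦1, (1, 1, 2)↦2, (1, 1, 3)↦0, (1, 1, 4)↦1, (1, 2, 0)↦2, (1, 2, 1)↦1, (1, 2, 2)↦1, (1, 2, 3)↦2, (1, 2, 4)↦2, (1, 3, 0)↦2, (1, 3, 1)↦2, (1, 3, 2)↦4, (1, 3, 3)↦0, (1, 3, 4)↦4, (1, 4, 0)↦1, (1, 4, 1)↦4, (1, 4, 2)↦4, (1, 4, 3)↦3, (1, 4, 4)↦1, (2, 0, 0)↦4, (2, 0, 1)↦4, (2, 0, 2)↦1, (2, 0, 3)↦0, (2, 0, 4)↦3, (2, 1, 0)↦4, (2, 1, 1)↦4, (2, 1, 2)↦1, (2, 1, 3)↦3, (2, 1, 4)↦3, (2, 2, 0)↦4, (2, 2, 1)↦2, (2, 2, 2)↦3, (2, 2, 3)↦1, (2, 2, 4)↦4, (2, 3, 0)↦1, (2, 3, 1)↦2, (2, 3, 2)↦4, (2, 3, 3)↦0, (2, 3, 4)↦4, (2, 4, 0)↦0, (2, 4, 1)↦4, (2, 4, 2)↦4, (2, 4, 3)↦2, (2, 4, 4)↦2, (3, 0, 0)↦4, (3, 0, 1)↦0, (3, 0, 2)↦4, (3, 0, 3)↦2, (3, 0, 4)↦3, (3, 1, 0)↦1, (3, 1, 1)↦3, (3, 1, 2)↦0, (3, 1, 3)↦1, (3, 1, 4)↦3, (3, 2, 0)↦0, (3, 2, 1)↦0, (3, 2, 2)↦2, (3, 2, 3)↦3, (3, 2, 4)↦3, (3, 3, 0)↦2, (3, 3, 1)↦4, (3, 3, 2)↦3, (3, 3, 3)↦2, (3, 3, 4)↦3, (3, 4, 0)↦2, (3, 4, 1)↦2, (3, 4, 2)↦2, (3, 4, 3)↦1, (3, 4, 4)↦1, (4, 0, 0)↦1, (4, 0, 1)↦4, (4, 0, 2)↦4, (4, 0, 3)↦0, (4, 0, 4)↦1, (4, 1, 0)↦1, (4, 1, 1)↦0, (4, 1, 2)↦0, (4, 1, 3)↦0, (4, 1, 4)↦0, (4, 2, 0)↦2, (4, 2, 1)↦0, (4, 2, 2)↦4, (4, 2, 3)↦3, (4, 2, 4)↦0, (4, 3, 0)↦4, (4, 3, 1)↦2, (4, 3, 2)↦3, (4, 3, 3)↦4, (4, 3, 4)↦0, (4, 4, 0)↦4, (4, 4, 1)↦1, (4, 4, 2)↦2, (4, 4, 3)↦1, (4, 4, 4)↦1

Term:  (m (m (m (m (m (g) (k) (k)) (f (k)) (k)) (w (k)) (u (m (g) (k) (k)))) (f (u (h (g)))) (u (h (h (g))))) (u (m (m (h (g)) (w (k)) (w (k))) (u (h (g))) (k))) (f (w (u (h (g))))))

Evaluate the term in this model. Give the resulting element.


value = 1

  g = 2
  k = 1
  k = 1
  (m (g) (k) (k)) = m(2, 1, 1) = 4
  k = 1
  (f (k)) = f(1,) = 3
  k = 1
  (m (m (g) (k) (k)) (f (k)) (k)) = m(4, 3, 1) = 2
  k = 1
  (w (k)) = w(1,) = 1
  g = 2
  k = 1
  k = 1
  (m (g) (k) (k)) = m(2, 1, 1) = 4
  (u (m (g) (k) (k))) = u(4,) = 0
  (m (m (m (g) (k) (k)) (f (k)) (k)) (w (k)) (u (m (g) (k) (k)))) = m(2, 1, 0) = 4
  g = 2
  (h (g)) = h(2,) = 3
  (u (h (g))) = u(3,) = 0
  (f (u (h (g)))) = f(0,) = 4
  g = 2
  (h (g)) = h(2,) = 3
  (h (h (g))) = h(3,) = 3
  (u (h (h (g)))) = u(3,) = 0
  (m (m (m (m (g) (k) (k)) (f (k)) (k)) (w (k)) (u (m (g) (k) (k)))) (f (u (h (g)))) (u (h (h (g))))) = m(4, 4, 0) = 4
  g = 2
  (h (g)) = h(2,) = 3
  k = 1
  (w (k)) = w(1,) = 1
  k = 1
  (w (k)) = w(1,) = 1
  (m (h (g)) (w (k)) (w (k))) = m(3, 1, 1) = 3
  g = 2
  (h (g)) = h(2,) = 3
  (u (h (g))) = u(3,) = 0
  k = 1
  (m (m (h (g)) (w (k)) (w (k))) (u (h (g))) (k)) = m(3, 0, 1) = 0
  (u (m (m (h (g)) (w (k)) (w (k))) (u (h (g))) (k))) = u(0,) = 0
  g = 2
  (h (g)) = h(2,) = 3
  (u (h (g))) = u(3,) = 0
  (w (u (h (g)))) = w(0,) = 0
  (f (w (u (h (g))))) = f(0,) = 4
  (m (m (m (m (m (g) (k) (k)) (f (k)) (k)) (w (k)) (u (m (g) (k) (k)))) (f (u (h (g)))) (u (h (h (g))))) (u (m (m (h (g)) (w (k)) (w (k))) (u (h (g))) (k))) (f (w (u (h (g)))))) = m(4, 0, 4) = 1


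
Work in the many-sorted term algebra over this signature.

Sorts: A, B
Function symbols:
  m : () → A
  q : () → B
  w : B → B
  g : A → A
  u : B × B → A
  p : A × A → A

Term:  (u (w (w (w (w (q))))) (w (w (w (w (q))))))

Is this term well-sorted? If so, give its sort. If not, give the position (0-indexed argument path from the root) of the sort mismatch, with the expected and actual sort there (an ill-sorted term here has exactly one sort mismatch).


          (q) : B
        (w (q)) : B
      (w (w (q))) : B
    (w (w (w (q)))) : B
  (w (w (w (w (q))))) : B
          (q) : B
        (w (q)) : B
      (w (w (q))) : B
    (w (w (w (q)))) : B
  (w (w (w (w (q))))) : B
(u (w (w (w (w (q))))) (w (w (w (w (q)))))) : A

well-sorted; sort = A


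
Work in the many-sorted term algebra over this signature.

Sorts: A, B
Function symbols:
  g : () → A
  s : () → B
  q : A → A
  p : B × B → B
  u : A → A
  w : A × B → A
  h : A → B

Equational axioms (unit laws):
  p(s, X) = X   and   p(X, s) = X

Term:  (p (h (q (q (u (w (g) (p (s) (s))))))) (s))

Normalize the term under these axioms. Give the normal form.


1. (p (h (q (q (u (w (g) (p (s) (s))))))) (s))  →  (h (q (q (u (w (g) (p (s) (s)))))))
2. (h (q (q (u (w (g) (p (s) (s)))))))  →  (h (q (q (u (w (g) (s))))))

normal form = (h (q (q (u (w (g) (s))))))


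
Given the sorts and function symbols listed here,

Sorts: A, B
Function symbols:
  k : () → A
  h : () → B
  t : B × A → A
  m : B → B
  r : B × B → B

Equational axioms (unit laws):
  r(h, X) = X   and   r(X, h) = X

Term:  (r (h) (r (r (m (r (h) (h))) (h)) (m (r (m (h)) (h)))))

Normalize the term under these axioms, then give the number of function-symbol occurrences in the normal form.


1. (r (h) (r (r (m (r (h) (h))) (h)) (m (r (m (h)) (h)))))  →  (r (r (m (r (h) (h))) (h)) (m (r (m (h)) (h))))
2. (r (r (m (r (h) (h))) (h)) (m (r (m (h)) (h))))  →  (r (m (r (h) (h))) (m (r (m (h)) (h))))
3. (r (m (r (h) (h))) (m (r (m (h)) (h))))  →  (r (m (h)) (m (r (m (h)) (h))))
4. (r (m (h)) (m (r (m (h)) (h))))  →  (r (m (h)) (m (m (h))))
normal form: (r (m (h)) (m (m (h))))

size = 6


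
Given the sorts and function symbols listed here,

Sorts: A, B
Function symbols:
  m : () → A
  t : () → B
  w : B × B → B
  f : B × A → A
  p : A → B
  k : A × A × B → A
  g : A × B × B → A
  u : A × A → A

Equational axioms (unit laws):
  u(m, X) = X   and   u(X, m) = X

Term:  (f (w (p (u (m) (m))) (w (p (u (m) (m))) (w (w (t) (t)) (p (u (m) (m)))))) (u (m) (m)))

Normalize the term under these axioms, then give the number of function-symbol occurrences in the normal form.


1. (f (w (p (u (m) (m))) (w (p (u (m) (m))) (w (w (t) (t)) (p (u (m) (m)))))) (u (m) (m)))  →  (f (w (p (m)) (w (p (u (m) (m))) (w (w (t) (t)) (p (u (m) (m)))))) (u (m) (m)))
2. (f (w (p (m)) (w (p (u (m) (m))) (w (w (t) (t)) (p (u (m) (m)))))) (u (m) (m)))  →  (f (w (p (m)) (w (p (m)) (w (w (t) (t)) (p (u (m) (m)))))) (u (m) (m)))
3. (f (w (p (m)) (w (p (m)) (w (w (t) (t)) (p (u (m) (m)))))) (u (m) (m)))  →  (f (w (p (m)) (w (p (m)) (w (w (t) (t)) (p (m))))) (u (m) (m)))
4. (f (w (p (m)) (w (p (m)) (w (w (t) (t)) (p (m))))) (u (m) (m)))  →  (f (w (p (m)) (w (p (m)) (w (w (t) (t)) (p (m))))) (m))
normal form: (f (w (p (m)) (w (p (m)) (w (w (t) (t)) (p (m))))) (m))

size = 14


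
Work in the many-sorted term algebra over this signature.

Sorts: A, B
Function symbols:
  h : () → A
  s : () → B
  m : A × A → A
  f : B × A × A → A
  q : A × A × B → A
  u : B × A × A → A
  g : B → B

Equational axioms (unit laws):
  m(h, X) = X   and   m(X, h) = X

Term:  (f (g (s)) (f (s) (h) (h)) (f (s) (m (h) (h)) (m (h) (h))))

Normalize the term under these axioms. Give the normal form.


normal form = (f (g (s)) (f (s) (h) (h)) (f (s) (h) (h)))

1. (f (g (s)) (f (s) (h) (h)) (f (s) (m (h) (h)) (m (h) (h))))  →  (f (g (s)) (f (s) (h) (h)) (f (s) (h) (m (h) (h))))
2. (f (g (s)) (f (s) (h) (h)) (f (s) (h) (m (h) (h))))  →  (f (g (s)) (f (s) (h) (h)) (f (s) (h) (h)))


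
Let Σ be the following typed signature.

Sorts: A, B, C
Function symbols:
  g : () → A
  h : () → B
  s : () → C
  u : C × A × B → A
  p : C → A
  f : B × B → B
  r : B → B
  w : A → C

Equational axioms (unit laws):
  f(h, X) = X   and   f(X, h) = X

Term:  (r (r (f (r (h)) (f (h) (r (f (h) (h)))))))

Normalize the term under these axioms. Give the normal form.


1. (r (r (f (r (h)) (f (h) (r (f (h) (h)))))))  →  (r (r (f (r (h)) (r (f (h) (h))))))
2. (r (r (f (r (h)) (r (f (h) (h))))))  →  (r (r (f (r (h)) (r (h)))))

normal form = (r (r (f (r (h)) (r (h)))))


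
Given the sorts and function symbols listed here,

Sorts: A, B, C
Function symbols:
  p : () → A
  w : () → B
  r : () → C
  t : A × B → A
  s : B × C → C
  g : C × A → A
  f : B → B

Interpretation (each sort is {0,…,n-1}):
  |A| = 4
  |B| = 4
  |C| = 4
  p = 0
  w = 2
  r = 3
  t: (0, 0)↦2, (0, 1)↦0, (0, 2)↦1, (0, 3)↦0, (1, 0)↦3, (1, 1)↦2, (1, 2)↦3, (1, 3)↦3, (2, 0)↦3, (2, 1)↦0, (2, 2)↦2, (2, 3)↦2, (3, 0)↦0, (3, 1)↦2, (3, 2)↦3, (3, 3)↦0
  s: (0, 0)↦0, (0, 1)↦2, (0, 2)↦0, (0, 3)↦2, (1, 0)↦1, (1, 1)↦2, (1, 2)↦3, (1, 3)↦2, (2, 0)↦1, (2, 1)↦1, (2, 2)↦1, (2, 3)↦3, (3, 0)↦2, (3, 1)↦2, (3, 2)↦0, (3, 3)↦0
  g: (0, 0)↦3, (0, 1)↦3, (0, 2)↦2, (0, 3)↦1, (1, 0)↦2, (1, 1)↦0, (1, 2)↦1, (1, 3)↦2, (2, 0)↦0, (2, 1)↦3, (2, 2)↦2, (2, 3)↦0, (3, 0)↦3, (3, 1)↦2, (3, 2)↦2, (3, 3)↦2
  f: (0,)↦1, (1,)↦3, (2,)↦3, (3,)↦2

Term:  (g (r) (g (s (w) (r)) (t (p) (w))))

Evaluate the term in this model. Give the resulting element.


value = 2

  r = 3
  w = 2
  r = 3
  (s (w) (r)) = s(2, 3) = 3
  p = 0
  w = 2
  (t (p) (w)) = t(0, 2) = 1
  (g (s (w) (r)) (t (p) (w))) = g(3, 1) = 2
  (g (r) (g (s (w) (r)) (t (p) (w)))) = g(3, 2) = 2


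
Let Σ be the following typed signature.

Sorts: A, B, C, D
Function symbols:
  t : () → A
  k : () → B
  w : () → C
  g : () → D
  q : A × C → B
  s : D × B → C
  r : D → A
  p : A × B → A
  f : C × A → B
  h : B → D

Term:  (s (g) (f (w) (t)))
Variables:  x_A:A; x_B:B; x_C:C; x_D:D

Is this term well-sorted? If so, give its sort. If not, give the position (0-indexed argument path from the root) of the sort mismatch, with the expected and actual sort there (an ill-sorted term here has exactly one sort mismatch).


  (g) : D
    (w) : C
    (t) : A
  (f (w) (t)) : B
(s (g) (f (w) (t))) : C

well-sorted; sort = C


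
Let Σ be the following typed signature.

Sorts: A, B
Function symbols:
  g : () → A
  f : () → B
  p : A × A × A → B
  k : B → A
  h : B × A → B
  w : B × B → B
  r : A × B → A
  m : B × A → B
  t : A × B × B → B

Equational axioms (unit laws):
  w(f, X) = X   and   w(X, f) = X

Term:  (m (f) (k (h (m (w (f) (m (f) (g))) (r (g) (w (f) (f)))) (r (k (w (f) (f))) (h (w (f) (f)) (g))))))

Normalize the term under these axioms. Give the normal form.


1. (m (f) (k (h (m (w (f) (m (f) (g))) (r (g) (w (f) (f)))) (r (k (w (f) (f))) (h (w (f) (f)) (g))))))  →  (m (f) (k (h (m (m (f) (g)) (r (g) (w (f) (f)))) (r (k (w (f) (f))) (h (w (f) (f)) (g))))))
2. (m (f) (k (h (m (m (f) (g)) (r (g) (w (f) (f)))) (r (k (w (f) (f))) (h (w (f) (f)) (g))))))  →  (m (f) (k (h (m (m (f) (g)) (r (g) (f))) (r (k (w (f) (f))) (h (w (f) (f)) (g))))))
3. (m (f) (k (h (m (m (f) (g)) (r (g) (f))) (r (k (w (f) (f))) (h (w (f) (f)) (g))))))  →  (m (f) (k (h (m (m (f) (g)) (r (g) (f))) (r (k (f)) (h (w (f) (f)) (g))))))
4. (m (f) (k (h (m (m (f) (g)) (r (g) (f))) (r (k (f)) (h (w (f) (f)) (g))))))  →  (m (f) (k (h (m (m (f) (g)) (r (g) (f))) (r (k (f)) (h (f) (g))))))

normal form = (m (f) (k (h (m (m (f) (g)) (r (g) (f))) (r (k (f)) (h (f) (g))))))


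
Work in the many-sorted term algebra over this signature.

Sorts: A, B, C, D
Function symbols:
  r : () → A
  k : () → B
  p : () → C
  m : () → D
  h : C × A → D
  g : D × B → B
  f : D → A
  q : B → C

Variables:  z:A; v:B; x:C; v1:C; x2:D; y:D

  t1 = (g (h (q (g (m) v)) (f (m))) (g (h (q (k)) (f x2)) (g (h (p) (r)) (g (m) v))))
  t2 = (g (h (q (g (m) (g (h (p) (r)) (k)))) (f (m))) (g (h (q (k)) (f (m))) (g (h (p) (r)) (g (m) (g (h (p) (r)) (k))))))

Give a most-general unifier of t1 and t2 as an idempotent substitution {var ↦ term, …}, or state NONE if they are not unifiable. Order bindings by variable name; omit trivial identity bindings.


{v ↦ (g (h (p) (r)) (k)), x2 ↦ (m)}


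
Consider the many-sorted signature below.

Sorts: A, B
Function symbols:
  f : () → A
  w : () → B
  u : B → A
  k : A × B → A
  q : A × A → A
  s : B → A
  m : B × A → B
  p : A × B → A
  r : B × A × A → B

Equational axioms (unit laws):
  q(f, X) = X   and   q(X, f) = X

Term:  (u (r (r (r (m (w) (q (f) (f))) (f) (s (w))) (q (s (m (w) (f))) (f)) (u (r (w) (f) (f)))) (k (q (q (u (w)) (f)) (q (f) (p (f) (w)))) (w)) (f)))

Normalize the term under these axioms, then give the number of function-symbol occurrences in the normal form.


size = 28

1. (u (r (r (r (m (w) (q (f) (f))) (f) (s (w))) (q (s (m (w) (f))) (f)) (u (r (w) (f) (f)))) (k (q (q (u (w)) (f)) (q (f) (p (f) (w)))) (w)) (f)))  →  (u (r (r (r (m (w) (f)) (f) (s (w))) (q (s (m (w) (f))) (f)) (u (r (w) (f) (f)))) (k (q (q (u (w)) (f)) (q (f) (p (f) (w)))) (w)) (f)))
2. (u (r (r (r (m (w) (f)) (f) (s (w))) (q (s (m (w) (f))) (f)) (u (r (w) (f) (f)))) (k (q (q (u (w)) (f)) (q (f) (p (f) (w)))) (w)) (f)))  →  (u (r (r (r (m (w) (f)) (f) (s (w))) (s (m (w) (f))) (u (r (w) (f) (f)))) (k (q (q (u (w)) (f)) (q (f) (p (f) (w)))) (w)) (f)))
3. (u (r (r (r (m (w) (f)) (f) (s (w))) (s (m (w) (f))) (u (r (w) (f) (f)))) (k (q (q (u (w)) (f)) (q (f) (p (f) (w)))) (w)) (f)))  →  (u (r (r (r (m (w) (f)) (f) (s (w))) (s (m (w) (f))) (u (r (w) (f) (f)))) (k (q (u (w)) (q (f) (p (f) (w)))) (w)) (f)))
4. (u (r (r (r (m (w) (f)) (f) (s (w))) (s (m (w) (f))) (u (r (w) (f) (f)))) (k (q (u (w)) (q (f) (p (f) (w)))) (w)) (f)))  →  (u (r (r (r (m (w) (f)) (f) (s (w))) (s (m (w) (f))) (u (r (w) (f) (f)))) (k (q (u (w)) (p (f) (w))) (w)) (f)))
normal form: (u (r (r (r (m (w) (f)) (f) (s (w))) (s (m (w) (f))) (u (r (w) (f) (f)))) (k (q (u (w)) (p (f) (w))) (w)) (f)))
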